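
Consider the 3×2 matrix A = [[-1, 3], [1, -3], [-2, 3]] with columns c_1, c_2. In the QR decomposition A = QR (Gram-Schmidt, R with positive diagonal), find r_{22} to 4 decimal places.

c_1 = (-1, 1, -2); ‖c_1‖ = 2.4495, so q_1 = (-0.4082, 0.4082, -0.8165).
q_1·c_2 = (-0.4082)·3 + 0.4082·(-3) + (-0.8165)·3 = -4.8990.
u_2 = c_2 + 4.8990·q_1 = (1.0000, -1.0000, -1.0000).
r_{22} = ‖u_2‖ = 1.7321.

r_{22} = 1.7321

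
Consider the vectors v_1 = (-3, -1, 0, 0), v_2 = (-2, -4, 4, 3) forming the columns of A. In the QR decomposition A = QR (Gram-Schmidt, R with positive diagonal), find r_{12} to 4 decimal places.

e_1 = v_1/‖v_1‖ = (-3, -1, 0, 0)/3.1623 = (-0.9487, -0.3162, 0.0000, 0.0000).
r_{12} = e_1·v_2 = 3.1623.

r_{12} = 3.1623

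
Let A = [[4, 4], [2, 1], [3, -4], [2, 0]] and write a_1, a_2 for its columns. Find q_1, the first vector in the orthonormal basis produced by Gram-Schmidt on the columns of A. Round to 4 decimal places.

a_1 = (4, 2, 3, 2); ‖a_1‖ = 5.7446, so q_1 = (0.6963, 0.3482, 0.5222, 0.3482).

q_1 = (0.6963, 0.3482, 0.5222, 0.3482)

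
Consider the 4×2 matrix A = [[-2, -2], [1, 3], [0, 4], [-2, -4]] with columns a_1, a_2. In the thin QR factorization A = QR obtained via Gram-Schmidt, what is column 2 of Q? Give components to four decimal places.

a_1 = (-2, 1, 0, -2); ‖a_1‖ = 3.0000, so q_1 = (-0.6667, 0.3333, 0.0000, -0.6667).
q_1·a_2 = (-0.6667)·(-2) + 0.3333·3 + 0.0000·4 + (-0.6667)·(-4) = 5.0000.
u_2 = a_2 − 5.0000·q_1 = (1.3333, 1.3333, 4.0000, -0.6667).
‖u_2‖ = 4.4721, so q_2 = (0.2981, 0.2981, 0.8944, -0.1491).

q_2 = (0.2981, 0.2981, 0.8944, -0.1491)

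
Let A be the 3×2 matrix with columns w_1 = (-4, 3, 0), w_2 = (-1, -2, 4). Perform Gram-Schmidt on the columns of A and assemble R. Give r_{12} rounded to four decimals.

r_{12} = -0.4000

w_1 = (-4, 3, 0); ‖w_1‖ = 5.0000, so e_1 = (-0.8000, 0.6000, 0.0000).
r_{12} = e_1·w_2 = -0.4000.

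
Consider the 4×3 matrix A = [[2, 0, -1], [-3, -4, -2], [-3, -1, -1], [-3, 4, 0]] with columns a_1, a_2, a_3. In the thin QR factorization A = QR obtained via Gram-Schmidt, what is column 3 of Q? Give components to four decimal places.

e_3 = (-0.9243, -0.2496, -0.0936, -0.2730)

e_1 = a_1/‖a_1‖ = (2, -3, -3, -3)/5.5678 = (0.3592, -0.5388, -0.5388, -0.5388).
r_{12} = e_1·a_2 = 0.5388.
u_2 = a_2 − 0.5388·e_1 = (-0.1935, -3.7097, -0.7097, 4.2903).
‖u_2‖ = 5.7192, so e_2 = (-0.0338, -0.6486, -0.1241, 0.7502).
r_{13} = e_1·a_3 = 1.2572; r_{23} = e_2·a_3 = 1.4552.
u_3 = a_3 − 1.2572·e_1 − 1.4552·e_2 = (-1.4024, -0.3787, -0.1420, -0.4142).
‖u_3‖ = 1.5172, so e_3 = (-0.9243, -0.2496, -0.0936, -0.2730).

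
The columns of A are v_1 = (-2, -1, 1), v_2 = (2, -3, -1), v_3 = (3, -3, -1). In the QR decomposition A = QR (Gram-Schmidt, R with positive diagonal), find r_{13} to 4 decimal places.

v_1 = (-2, -1, 1); ‖v_1‖ = 2.4495, so e_1 = (-0.8165, -0.4082, 0.4082).
r_{13} = e_1·v_3 = -1.6330.

r_{13} = -1.6330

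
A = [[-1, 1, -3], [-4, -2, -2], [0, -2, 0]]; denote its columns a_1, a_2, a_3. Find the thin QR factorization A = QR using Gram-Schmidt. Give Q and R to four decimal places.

Q = [[-0.2425, 0.5708, -0.7845], [-0.9701, -0.1427, 0.1961], [0.0000, -0.8086, -0.5883]], R = [[4.1231, 1.6977, 2.6679], [0.0000, 2.4734, -1.4270], [0.0000, 0.0000, 1.9612]]

q_1 = a_1/‖a_1‖ = (-1, -4, 0)/4.1231 = (-0.2425, -0.9701, 0.0000).
r_{12} = q_1·a_2 = 1.6977.
u_2 = a_2 − 1.6977·q_1 = (1.4118, -0.3529, -2.0000).
‖u_2‖ = 2.4734, so q_2 = (0.5708, -0.1427, -0.8086).
r_{13} = q_1·a_3 = 2.6679; r_{23} = q_2·a_3 = -1.4270.
u_3 = a_3 − 2.6679·q_1 + 1.4270·q_2 = (-1.5385, 0.3846, -1.1538).
‖u_3‖ = 1.9612, so q_3 = (-0.7845, 0.1961, -0.5883).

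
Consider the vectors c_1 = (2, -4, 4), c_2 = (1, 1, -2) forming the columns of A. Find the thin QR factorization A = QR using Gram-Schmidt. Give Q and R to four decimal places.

Q = [[0.3333, 0.8666], [-0.6667, -0.0619], [0.6667, -0.4952]], R = [[6.0000, -1.6667], [0.0000, 1.7951]]

c_1 = (2, -4, 4); ‖c_1‖ = 6.0000, so q_1 = (0.3333, -0.6667, 0.6667).
q_1·c_2 = 0.3333·1 + (-0.6667)·1 + 0.6667·(-2) = -1.6667.
u_2 = c_2 + 1.6667·q_1 = (1.5556, -0.1111, -0.8889).
‖u_2‖ = 1.7951, so q_2 = (0.8666, -0.0619, -0.4952).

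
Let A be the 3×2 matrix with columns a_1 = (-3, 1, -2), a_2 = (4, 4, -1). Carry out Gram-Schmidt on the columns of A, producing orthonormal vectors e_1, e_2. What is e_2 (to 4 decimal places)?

e_1 = a_1/‖a_1‖ = (-3, 1, -2)/3.7417 = (-0.8018, 0.2673, -0.5345).
r_{12} = e_1·a_2 = -1.6036.
u_2 = a_2 + 1.6036·e_1 = (2.7143, 4.4286, -1.8571).
‖u_2‖ = 5.5162, so e_2 = (0.4921, 0.8028, -0.3367).

e_2 = (0.4921, 0.8028, -0.3367)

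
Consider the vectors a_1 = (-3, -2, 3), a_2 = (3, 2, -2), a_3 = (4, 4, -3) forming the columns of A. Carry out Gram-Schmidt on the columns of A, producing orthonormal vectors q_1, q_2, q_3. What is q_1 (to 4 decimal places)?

q_1 = (-0.6396, -0.4264, 0.6396)

q_1 = a_1/‖a_1‖ = (-3, -2, 3)/4.6904 = (-0.6396, -0.4264, 0.6396).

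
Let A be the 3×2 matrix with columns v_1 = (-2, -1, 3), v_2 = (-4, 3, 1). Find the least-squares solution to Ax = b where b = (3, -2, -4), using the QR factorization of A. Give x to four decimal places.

v_1 = (-2, -1, 3); ‖v_1‖ = 3.7417, so q_1 = (-0.5345, -0.2673, 0.8018).
q_1·v_2 = (-0.5345)·(-4) + (-0.2673)·3 + 0.8018·1 = 2.1381.
u_2 = v_2 − 2.1381·q_1 = (-2.8571, 3.5714, -0.7143).
‖u_2‖ = 4.6291, so q_2 = (-0.6172, 0.7715, -0.1543).
Qᵀb = (-4.2762, -2.7775).
Back-substitute: x_2 = -2.7775/4.6291 = -0.6000.
x_1 = (-4.2762 − 2.1381·(-0.6000))/3.7417 = -0.8000.

x = (-0.8000, -0.6000)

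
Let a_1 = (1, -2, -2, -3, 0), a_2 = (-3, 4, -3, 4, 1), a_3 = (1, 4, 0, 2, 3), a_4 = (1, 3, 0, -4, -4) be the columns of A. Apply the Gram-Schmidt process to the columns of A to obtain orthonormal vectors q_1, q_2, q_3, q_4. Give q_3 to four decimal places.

q_3 = (0.5905, 0.4523, 0.0479, -0.1366, 0.6524)

a_1 = (1, -2, -2, -3, 0); ‖a_1‖ = 4.2426, so q_1 = (0.2357, -0.4714, -0.4714, -0.7071, 0.0000).
q_1·a_2 = 0.2357·(-3) + (-0.4714)·4 + (-0.4714)·(-3) + (-0.7071)·4 + 0.0000·1 = -4.0069.
u_2 = a_2 + 4.0069·q_1 = (-2.0556, 2.1111, -4.8889, 1.1667, 1.0000).
‖u_2‖ = 5.9114, so q_2 = (-0.3477, 0.3571, -0.8270, 0.1974, 0.1692).
q_1·a_3 = 0.2357·1 + (-0.4714)·4 + (-0.4714)·0 + (-0.7071)·2 + 0.0000·3 = -3.0641; q_2·a_3 = (-0.3477)·1 + 0.3571·4 + (-0.8270)·0 + 0.1974·2 + 0.1692·3 = 1.9830.
u_3 = a_3 + 3.0641·q_1 − 1.9830·q_2 = (2.4118, 1.8474, 0.1955, -0.5580, 2.6645).
‖u_3‖ = 4.0840, so q_3 = (0.5905, 0.4523, 0.0479, -0.1366, 0.6524).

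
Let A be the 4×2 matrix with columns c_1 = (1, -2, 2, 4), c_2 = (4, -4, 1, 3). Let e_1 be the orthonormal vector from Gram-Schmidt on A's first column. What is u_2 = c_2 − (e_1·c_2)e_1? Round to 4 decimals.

u_2 = (2.9600, -1.9200, -1.0800, -1.1600)

e_1 = c_1/‖c_1‖ = (1, -2, 2, 4)/5.0000 = (0.2000, -0.4000, 0.4000, 0.8000).
r_{12} = e_1·c_2 = 5.2000.
u_2 = c_2 − 5.2000·e_1 = (2.9600, -1.9200, -1.0800, -1.1600).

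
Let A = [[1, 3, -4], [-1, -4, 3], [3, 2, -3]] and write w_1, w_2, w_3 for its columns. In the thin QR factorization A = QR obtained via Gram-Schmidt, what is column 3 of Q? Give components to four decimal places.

w_1 = (1, -1, 3); ‖w_1‖ = 3.3166, so q_1 = (0.3015, -0.3015, 0.9045).
q_1·w_2 = 0.3015·3 + (-0.3015)·(-4) + 0.9045·2 = 3.9196.
u_2 = w_2 − 3.9196·q_1 = (1.8182, -2.8182, -1.5455).
‖u_2‖ = 3.6927, so q_2 = (0.4924, -0.7632, -0.4185).
q_1·w_3 = 0.3015·(-4) + (-0.3015)·3 + 0.9045·(-3) = -4.8242; q_2·w_3 = 0.4924·(-4) + (-0.7632)·3 + (-0.4185)·(-3) = -3.0034.
u_3 = w_3 + 4.8242·q_1 + 3.0034·q_2 = (-1.0667, -0.7467, 0.1067).
‖u_3‖ = 1.3064, so q_3 = (-0.8165, -0.5715, 0.0816).

q_3 = (-0.8165, -0.5715, 0.0816)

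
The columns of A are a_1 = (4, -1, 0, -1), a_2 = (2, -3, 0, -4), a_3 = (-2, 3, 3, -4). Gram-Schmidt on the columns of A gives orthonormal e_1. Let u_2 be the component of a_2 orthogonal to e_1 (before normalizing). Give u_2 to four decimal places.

e_1 = a_1/‖a_1‖ = (4, -1, 0, -1)/4.2426 = (0.9428, -0.2357, 0.0000, -0.2357).
r_{12} = e_1·a_2 = 3.5355.
u_2 = a_2 − 3.5355·e_1 = (-1.3333, -2.1667, 0.0000, -3.1667).

u_2 = (-1.3333, -2.1667, 0.0000, -3.1667)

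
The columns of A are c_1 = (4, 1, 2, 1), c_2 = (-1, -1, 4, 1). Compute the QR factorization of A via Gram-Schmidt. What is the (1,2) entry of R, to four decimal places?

q_1 = c_1/‖c_1‖ = (4, 1, 2, 1)/4.6904 = (0.8528, 0.2132, 0.4264, 0.2132).
r_{12} = q_1·c_2 = 0.8528.

r_{12} = 0.8528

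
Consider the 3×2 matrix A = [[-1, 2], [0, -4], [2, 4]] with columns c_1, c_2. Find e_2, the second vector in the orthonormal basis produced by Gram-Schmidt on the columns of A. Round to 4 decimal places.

e_1 = c_1/‖c_1‖ = (-1, 0, 2)/2.2361 = (-0.4472, 0.0000, 0.8944).
r_{12} = e_1·c_2 = 2.6833.
u_2 = c_2 − 2.6833·e_1 = (3.2000, -4.0000, 1.6000).
‖u_2‖ = 5.3666, so e_2 = (0.5963, -0.7454, 0.2981).

e_2 = (0.5963, -0.7454, 0.2981)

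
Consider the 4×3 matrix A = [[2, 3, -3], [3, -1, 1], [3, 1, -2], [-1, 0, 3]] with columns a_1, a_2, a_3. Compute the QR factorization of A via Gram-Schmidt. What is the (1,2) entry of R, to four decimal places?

r_{12} = 1.2511

a_1 = (2, 3, 3, -1); ‖a_1‖ = 4.7958, so q_1 = (0.4170, 0.6255, 0.6255, -0.2085).
r_{12} = q_1·a_2 = 1.2511.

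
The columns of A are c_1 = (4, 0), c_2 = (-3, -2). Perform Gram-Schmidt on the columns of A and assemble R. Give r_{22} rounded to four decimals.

c_1 = (4, 0); ‖c_1‖ = 4.0000, so q_1 = (1.0000, 0.0000).
q_1·c_2 = 1.0000·(-3) + 0.0000·(-2) = -3.0000.
u_2 = c_2 + 3.0000·q_1 = (0.0000, -2.0000).
r_{22} = ‖u_2‖ = 2.0000.

r_{22} = 2.0000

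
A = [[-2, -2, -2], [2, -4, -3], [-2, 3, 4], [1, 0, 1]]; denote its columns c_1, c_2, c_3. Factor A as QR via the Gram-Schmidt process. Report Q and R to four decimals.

Q = [[-0.5547, -0.7666, 0.0676], [0.5547, -0.5333, 0.4795], [-0.5547, 0.3166, 0.6844], [0.2774, 0.1666, 0.5450]], R = [[3.6056, -2.7735, -2.4962], [0.0000, 4.6160, 4.5660], [0.0000, 0.0000, 1.7090]]

q_1 = c_1/‖c_1‖ = (-2, 2, -2, 1)/3.6056 = (-0.5547, 0.5547, -0.5547, 0.2774).
r_{12} = q_1·c_2 = -2.7735.
u_2 = c_2 + 2.7735·q_1 = (-3.5385, -2.4615, 1.4615, 0.7692).
‖u_2‖ = 4.6160, so q_2 = (-0.7666, -0.5333, 0.3166, 0.1666).
r_{13} = q_1·c_3 = -2.4962; r_{23} = q_2·c_3 = 4.5660.
u_3 = c_3 + 2.4962·q_1 − 4.5660·q_2 = (0.1155, 0.8195, 1.1697, 0.9314).
‖u_3‖ = 1.7090, so q_3 = (0.0676, 0.4795, 0.6844, 0.5450).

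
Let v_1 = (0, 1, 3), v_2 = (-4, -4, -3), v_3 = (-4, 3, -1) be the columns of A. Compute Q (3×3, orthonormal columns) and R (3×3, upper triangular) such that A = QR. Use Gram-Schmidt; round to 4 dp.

Q = [[0.0000, -0.8148, -0.5797], [0.3162, -0.5500, 0.7730], [0.9487, 0.1833, -0.2577]], R = [[3.1623, -4.1110, 0.0000], [0.0000, 4.9092, 1.4259], [0.0000, 0.0000, 4.8956]]

q_1 = v_1/‖v_1‖ = (0, 1, 3)/3.1623 = (0.0000, 0.3162, 0.9487).
r_{12} = q_1·v_2 = -4.1110.
u_2 = v_2 + 4.1110·q_1 = (-4.0000, -2.7000, 0.9000).
‖u_2‖ = 4.9092, so q_2 = (-0.8148, -0.5500, 0.1833).
r_{13} = q_1·v_3 = 0.0000; r_{23} = q_2·v_3 = 1.4259.
u_3 = v_3 + 0.0000·q_1 − 1.4259·q_2 = (-2.8382, 3.7842, -1.2614).
‖u_3‖ = 4.8956, so q_3 = (-0.5797, 0.7730, -0.2577).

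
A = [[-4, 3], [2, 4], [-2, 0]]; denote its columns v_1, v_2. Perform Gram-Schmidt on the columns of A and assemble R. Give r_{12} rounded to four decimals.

v_1 = (-4, 2, -2); ‖v_1‖ = 4.8990, so q_1 = (-0.8165, 0.4082, -0.4082).
r_{12} = q_1·v_2 = -0.8165.

r_{12} = -0.8165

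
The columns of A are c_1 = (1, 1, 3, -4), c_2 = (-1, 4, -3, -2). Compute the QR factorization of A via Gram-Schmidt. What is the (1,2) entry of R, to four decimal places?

c_1 = (1, 1, 3, -4); ‖c_1‖ = 5.1962, so e_1 = (0.1925, 0.1925, 0.5774, -0.7698).
r_{12} = e_1·c_2 = 0.3849.

r_{12} = 0.3849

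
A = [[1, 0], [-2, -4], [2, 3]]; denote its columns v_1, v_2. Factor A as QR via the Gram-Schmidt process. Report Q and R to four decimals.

v_1 = (1, -2, 2); ‖v_1‖ = 3.0000, so e_1 = (0.3333, -0.6667, 0.6667).
e_1·v_2 = 0.3333·0 + (-0.6667)·(-4) + 0.6667·3 = 4.6667.
u_2 = v_2 − 4.6667·e_1 = (-1.5556, -0.8889, -0.1111).
‖u_2‖ = 1.7951, so e_2 = (-0.8666, -0.4952, -0.0619).

Q = [[0.3333, -0.8666], [-0.6667, -0.4952], [0.6667, -0.0619]], R = [[3.0000, 4.6667], [0.0000, 1.7951]]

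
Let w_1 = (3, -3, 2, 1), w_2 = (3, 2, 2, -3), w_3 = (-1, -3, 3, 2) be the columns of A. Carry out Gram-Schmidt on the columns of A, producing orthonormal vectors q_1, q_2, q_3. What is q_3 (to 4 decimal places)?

q_1 = w_1/‖w_1‖ = (3, -3, 2, 1)/4.7958 = (0.6255, -0.6255, 0.4170, 0.2085).
r_{12} = q_1·w_2 = 0.8341.
u_2 = w_2 − 0.8341·q_1 = (2.4783, 2.5217, 1.6522, -3.1739).
‖u_2‖ = 5.0303, so q_2 = (0.4927, 0.5013, 0.3284, -0.6310).
r_{13} = q_1·w_3 = 2.9192; r_{23} = q_2·w_3 = -2.2732.
u_3 = w_3 − 2.9192·q_1 + 2.2732·q_2 = (-1.7062, -0.0344, 2.5292, -0.0430).
‖u_3‖ = 3.0514, so q_3 = (-0.5591, -0.0113, 0.8289, -0.0141).

q_3 = (-0.5591, -0.0113, 0.8289, -0.0141)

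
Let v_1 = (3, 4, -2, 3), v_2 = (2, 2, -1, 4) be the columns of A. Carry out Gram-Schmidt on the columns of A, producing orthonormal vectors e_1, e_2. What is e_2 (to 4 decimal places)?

e_2 = (-0.1007, -0.4533, 0.2266, 0.8562)

v_1 = (3, 4, -2, 3); ‖v_1‖ = 6.1644, so e_1 = (0.4867, 0.6489, -0.3244, 0.4867).
e_1·v_2 = 0.4867·2 + 0.6489·2 + (-0.3244)·(-1) + 0.4867·4 = 4.5422.
u_2 = v_2 − 4.5422·e_1 = (-0.2105, -0.9474, 0.4737, 1.7895).
‖u_2‖ = 2.0901, so e_2 = (-0.1007, -0.4533, 0.2266, 0.8562).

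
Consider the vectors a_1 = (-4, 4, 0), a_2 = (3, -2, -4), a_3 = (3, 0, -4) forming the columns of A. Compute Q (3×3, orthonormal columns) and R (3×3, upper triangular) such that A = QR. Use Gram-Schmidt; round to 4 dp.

Q = [[-0.7071, 0.1231, 0.6963], [0.7071, 0.1231, 0.6963], [0.0000, -0.9847, 0.1741]], R = [[5.6569, -3.5355, -2.1213], [0.0000, 4.0620, 4.3082], [0.0000, 0.0000, 1.3926]]

a_1 = (-4, 4, 0); ‖a_1‖ = 5.6569, so q_1 = (-0.7071, 0.7071, 0.0000).
q_1·a_2 = (-0.7071)·3 + 0.7071·(-2) + 0.0000·(-4) = -3.5355.
u_2 = a_2 + 3.5355·q_1 = (0.5000, 0.5000, -4.0000).
‖u_2‖ = 4.0620, so q_2 = (0.1231, 0.1231, -0.9847).
q_1·a_3 = (-0.7071)·3 + 0.7071·0 + 0.0000·(-4) = -2.1213; q_2·a_3 = 0.1231·3 + 0.1231·0 + (-0.9847)·(-4) = 4.3082.
u_3 = a_3 + 2.1213·q_1 − 4.3082·q_2 = (0.9697, 0.9697, 0.2424).
‖u_3‖ = 1.3926, so q_3 = (0.6963, 0.6963, 0.1741).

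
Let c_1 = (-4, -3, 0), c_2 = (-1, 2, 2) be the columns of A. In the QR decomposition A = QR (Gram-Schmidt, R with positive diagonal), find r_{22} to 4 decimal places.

c_1 = (-4, -3, 0); ‖c_1‖ = 5.0000, so e_1 = (-0.8000, -0.6000, 0.0000).
e_1·c_2 = (-0.8000)·(-1) + (-0.6000)·2 + 0.0000·2 = -0.4000.
u_2 = c_2 + 0.4000·e_1 = (-1.3200, 1.7600, 2.0000).
r_{22} = ‖u_2‖ = 2.9732.

r_{22} = 2.9732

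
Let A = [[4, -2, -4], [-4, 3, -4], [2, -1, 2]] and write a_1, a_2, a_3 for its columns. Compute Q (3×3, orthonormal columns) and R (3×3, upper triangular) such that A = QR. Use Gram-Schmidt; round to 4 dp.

a_1 = (4, -4, 2); ‖a_1‖ = 6.0000, so e_1 = (0.6667, -0.6667, 0.3333).
e_1·a_2 = 0.6667·(-2) + (-0.6667)·3 + 0.3333·(-1) = -3.6667.
u_2 = a_2 + 3.6667·e_1 = (0.4444, 0.5556, 0.2222).
‖u_2‖ = 0.7454, so e_2 = (0.5963, 0.7454, 0.2981).
e_1·a_3 = 0.6667·(-4) + (-0.6667)·(-4) + 0.3333·2 = 0.6667; e_2·a_3 = 0.5963·(-4) + 0.7454·(-4) + 0.2981·2 = -4.7703.
u_3 = a_3 − 0.6667·e_1 + 4.7703·e_2 = (-1.6000, 0.0000, 3.2000).
‖u_3‖ = 3.5777, so e_3 = (-0.4472, 0.0000, 0.8944).

Q = [[0.6667, 0.5963, -0.4472], [-0.6667, 0.7454, 0.0000], [0.3333, 0.2981, 0.8944]], R = [[6.0000, -3.6667, 0.6667], [0.0000, 0.7454, -4.7703], [0.0000, 0.0000, 3.5777]]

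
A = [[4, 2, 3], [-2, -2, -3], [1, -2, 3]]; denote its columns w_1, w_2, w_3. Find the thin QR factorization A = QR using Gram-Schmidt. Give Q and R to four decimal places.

Q = [[0.8729, 0.0354, -0.4867], [-0.4364, -0.3894, -0.8111], [0.2182, -0.9204, 0.3244]], R = [[4.5826, 2.1822, 4.5826], [0.0000, 2.6904, -1.4868], [0.0000, 0.0000, 1.9467]]

q_1 = w_1/‖w_1‖ = (4, -2, 1)/4.5826 = (0.8729, -0.4364, 0.2182).
r_{12} = q_1·w_2 = 2.1822.
u_2 = w_2 − 2.1822·q_1 = (0.0952, -1.0476, -2.4762).
‖u_2‖ = 2.6904, so q_2 = (0.0354, -0.3894, -0.9204).
r_{13} = q_1·w_3 = 4.5826; r_{23} = q_2·w_3 = -1.4868.
u_3 = w_3 − 4.5826·q_1 + 1.4868·q_2 = (-0.9474, -1.5789, 0.6316).
‖u_3‖ = 1.9467, so q_3 = (-0.4867, -0.8111, 0.3244).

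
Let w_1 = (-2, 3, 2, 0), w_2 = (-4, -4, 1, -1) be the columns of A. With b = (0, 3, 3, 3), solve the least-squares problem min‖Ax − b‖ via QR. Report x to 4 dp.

x = (0.8467, -0.3031)

w_1 = (-2, 3, 2, 0); ‖w_1‖ = 4.1231, so q_1 = (-0.4851, 0.7276, 0.4851, 0.0000).
q_1·w_2 = (-0.4851)·(-4) + 0.7276·(-4) + 0.4851·1 + 0.0000·(-1) = -0.4851.
u_2 = w_2 + 0.4851·q_1 = (-4.2353, -3.6471, 1.2353, -1.0000).
‖u_2‖ = 5.8107, so q_2 = (-0.7289, -0.6276, 0.2126, -0.1721).
Qᵀb = (3.6380, -1.7614).
Back-substitute: x_2 = -1.7614/5.8107 = -0.3031.
x_1 = (3.6380 + 0.4851·(-0.3031))/4.1231 = 0.8467.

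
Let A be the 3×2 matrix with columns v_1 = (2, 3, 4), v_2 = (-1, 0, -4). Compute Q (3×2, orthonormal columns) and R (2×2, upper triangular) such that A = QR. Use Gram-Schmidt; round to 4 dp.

v_1 = (2, 3, 4); ‖v_1‖ = 5.3852, so e_1 = (0.3714, 0.5571, 0.7428).
e_1·v_2 = 0.3714·(-1) + 0.5571·0 + 0.7428·(-4) = -3.3425.
u_2 = v_2 + 3.3425·e_1 = (0.2414, 1.8621, -1.5172).
‖u_2‖ = 2.4140, so e_2 = (0.1000, 0.7713, -0.6285).

Q = [[0.3714, 0.1000], [0.5571, 0.7713], [0.7428, -0.6285]], R = [[5.3852, -3.3425], [0.0000, 2.4140]]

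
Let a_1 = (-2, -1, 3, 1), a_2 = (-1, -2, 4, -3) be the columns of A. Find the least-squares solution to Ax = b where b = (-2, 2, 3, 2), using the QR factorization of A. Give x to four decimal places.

x = (1.2028, -0.3879)

a_1 = (-2, -1, 3, 1); ‖a_1‖ = 3.8730, so e_1 = (-0.5164, -0.2582, 0.7746, 0.2582).
e_1·a_2 = (-0.5164)·(-1) + (-0.2582)·(-2) + 0.7746·4 + 0.2582·(-3) = 3.3566.
u_2 = a_2 − 3.3566·e_1 = (0.7333, -1.1333, 1.4000, -3.8667).
‖u_2‖ = 4.3282, so e_2 = (0.1694, -0.2618, 0.3235, -0.8934).
Qᵀb = (3.3566, -1.6789).
Back-substitute: x_2 = -1.6789/4.3282 = -0.3879.
x_1 = (3.3566 − 3.3566·(-0.3879))/3.8730 = 1.2028.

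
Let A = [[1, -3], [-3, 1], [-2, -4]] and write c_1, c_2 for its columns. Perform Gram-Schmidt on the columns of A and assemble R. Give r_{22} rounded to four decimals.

r_{22} = 5.0709

c_1 = (1, -3, -2); ‖c_1‖ = 3.7417, so e_1 = (0.2673, -0.8018, -0.5345).
e_1·c_2 = 0.2673·(-3) + (-0.8018)·1 + (-0.5345)·(-4) = 0.5345.
u_2 = c_2 − 0.5345·e_1 = (-3.1429, 1.4286, -3.7143).
r_{22} = ‖u_2‖ = 5.0709.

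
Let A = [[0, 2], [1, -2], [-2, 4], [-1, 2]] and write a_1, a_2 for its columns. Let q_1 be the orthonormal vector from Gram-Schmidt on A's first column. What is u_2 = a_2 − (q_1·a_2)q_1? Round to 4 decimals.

q_1 = a_1/‖a_1‖ = (0, 1, -2, -1)/2.4495 = (0.0000, 0.4082, -0.8165, -0.4082).
r_{12} = q_1·a_2 = -4.8990.
u_2 = a_2 + 4.8990·q_1 = (2.0000, 0.0000, 0.0000, 0.0000).

u_2 = (2.0000, 0.0000, 0.0000, 0.0000)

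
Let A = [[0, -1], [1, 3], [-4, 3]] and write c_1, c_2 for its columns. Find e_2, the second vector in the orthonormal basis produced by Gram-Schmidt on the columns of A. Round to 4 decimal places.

e_2 = (-0.2650, 0.9354, 0.2339)

c_1 = (0, 1, -4); ‖c_1‖ = 4.1231, so e_1 = (0.0000, 0.2425, -0.9701).
e_1·c_2 = 0.0000·(-1) + 0.2425·3 + (-0.9701)·3 = -2.1828.
u_2 = c_2 + 2.1828·e_1 = (-1.0000, 3.5294, 0.8824).
‖u_2‖ = 3.7730, so e_2 = (-0.2650, 0.9354, 0.2339).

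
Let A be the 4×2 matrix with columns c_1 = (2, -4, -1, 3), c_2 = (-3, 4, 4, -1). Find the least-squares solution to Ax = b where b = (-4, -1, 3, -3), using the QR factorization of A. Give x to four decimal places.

x = (-0.0119, 0.5394)

c_1 = (2, -4, -1, 3); ‖c_1‖ = 5.4772, so e_1 = (0.3651, -0.7303, -0.1826, 0.5477).
e_1·c_2 = 0.3651·(-3) + (-0.7303)·4 + (-0.1826)·4 + 0.5477·(-1) = -5.2947.
u_2 = c_2 + 5.2947·e_1 = (-1.0667, 0.1333, 3.0333, 1.9000).
‖u_2‖ = 3.7372, so e_2 = (-0.2854, 0.0357, 0.8117, 0.5084).
Qᵀb = (-2.9212, 2.0158).
Back-substitute: x_2 = 2.0158/3.7372 = 0.5394.
x_1 = (-2.9212 + 5.2947·0.5394)/5.4772 = -0.0119.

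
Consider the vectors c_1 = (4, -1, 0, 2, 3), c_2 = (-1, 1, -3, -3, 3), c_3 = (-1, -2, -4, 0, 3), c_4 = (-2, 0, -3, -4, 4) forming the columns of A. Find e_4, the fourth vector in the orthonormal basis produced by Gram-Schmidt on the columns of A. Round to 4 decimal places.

e_4 = (-0.2306, -0.5630, 0.6090, -0.3600, 0.3598)

c_1 = (4, -1, 0, 2, 3); ‖c_1‖ = 5.4772, so e_1 = (0.7303, -0.1826, 0.0000, 0.3651, 0.5477).
e_1·c_2 = 0.7303·(-1) + (-0.1826)·1 + 0.0000·(-3) + 0.3651·(-3) + 0.5477·3 = -0.3651.
u_2 = c_2 + 0.3651·e_1 = (-0.7333, 0.9333, -3.0000, -2.8667, 3.2000).
‖u_2‖ = 5.3728, so e_2 = (-0.1365, 0.1737, -0.5584, -0.5336, 0.5956).
e_1·c_3 = 0.7303·(-1) + (-0.1826)·(-2) + 0.0000·(-4) + 0.3651·0 + 0.5477·3 = 1.2780; e_2·c_3 = (-0.1365)·(-1) + 0.1737·(-2) + (-0.5584)·(-4) + (-0.5336)·0 + 0.5956·3 = 3.8093.
u_3 = c_3 − 1.2780·e_1 − 3.8093·e_2 = (-1.4134, -2.4284, -1.8730, 1.5658, 0.0312).
‖u_3‖ = 3.7223, so e_3 = (-0.3797, -0.6524, -0.5032, 0.4207, 0.0084).
e_1·c_4 = 0.7303·(-2) + (-0.1826)·0 + 0.0000·(-3) + 0.3651·(-4) + 0.5477·4 = -0.7303; e_2·c_4 = (-0.1365)·(-2) + 0.1737·0 + (-0.5584)·(-3) + (-0.5336)·(-4) + 0.5956·4 = 6.4647; e_3·c_4 = (-0.3797)·(-2) + (-0.6524)·0 + (-0.5032)·(-3) + 0.4207·(-4) + 0.0084·4 = 0.6198.
u_4 = c_4 + 0.7303·e_1 − 6.4647·e_2 − 0.6198·e_3 = (-0.3489, -0.8520, 0.9216, -0.5448, 0.5445).
‖u_4‖ = 1.5133, so e_4 = (-0.2306, -0.5630, 0.6090, -0.3600, 0.3598).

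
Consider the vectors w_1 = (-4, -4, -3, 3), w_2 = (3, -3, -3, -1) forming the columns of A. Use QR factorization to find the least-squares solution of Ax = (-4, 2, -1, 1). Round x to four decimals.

x = (0.3578, -0.6481)

e_1 = w_1/‖w_1‖ = (-4, -4, -3, 3)/7.0711 = (-0.5657, -0.5657, -0.4243, 0.4243).
r_{12} = e_1·w_2 = 0.8485.
u_2 = w_2 − 0.8485·e_1 = (3.4800, -2.5200, -2.6400, -1.3600).
‖u_2‖ = 5.2230, so e_2 = (0.6663, -0.4825, -0.5055, -0.2604).
Qᵀb = (1.9799, -3.3850).
Back-substitute: x_2 = -3.3850/5.2230 = -0.6481.
x_1 = (1.9799 − 0.8485·(-0.6481))/7.0711 = 0.3578.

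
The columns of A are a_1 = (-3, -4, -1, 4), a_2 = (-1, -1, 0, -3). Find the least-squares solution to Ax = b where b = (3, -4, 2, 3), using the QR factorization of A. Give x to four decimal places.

a_1 = (-3, -4, -1, 4); ‖a_1‖ = 6.4807, so e_1 = (-0.4629, -0.6172, -0.1543, 0.6172).
e_1·a_2 = (-0.4629)·(-1) + (-0.6172)·(-1) + (-0.1543)·0 + 0.6172·(-3) = -0.7715.
u_2 = a_2 + 0.7715·e_1 = (-1.3571, -1.4762, -0.1190, -2.5238).
‖u_2‖ = 3.2256, so e_2 = (-0.4207, -0.4576, -0.0369, -0.7824).
Qᵀb = (2.6232, -1.8527).
Back-substitute: x_2 = -1.8527/3.2256 = -0.5744.
x_1 = (2.6232 + 0.7715·(-0.5744))/6.4807 = 0.3364.

x = (0.3364, -0.5744)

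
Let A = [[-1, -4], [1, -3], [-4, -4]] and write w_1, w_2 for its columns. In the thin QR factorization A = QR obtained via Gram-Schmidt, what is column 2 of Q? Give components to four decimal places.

e_2 = (-0.6118, -0.7898, -0.0445)

w_1 = (-1, 1, -4); ‖w_1‖ = 4.2426, so e_1 = (-0.2357, 0.2357, -0.9428).
e_1·w_2 = (-0.2357)·(-4) + 0.2357·(-3) + (-0.9428)·(-4) = 4.0069.
u_2 = w_2 − 4.0069·e_1 = (-3.0556, -3.9444, -0.2222).
‖u_2‖ = 4.9944, so e_2 = (-0.6118, -0.7898, -0.0445).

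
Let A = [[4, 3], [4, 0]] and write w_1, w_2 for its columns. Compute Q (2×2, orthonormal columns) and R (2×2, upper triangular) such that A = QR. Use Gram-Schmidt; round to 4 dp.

Q = [[0.7071, 0.7071], [0.7071, -0.7071]], R = [[5.6569, 2.1213], [0.0000, 2.1213]]

q_1 = w_1/‖w_1‖ = (4, 4)/5.6569 = (0.7071, 0.7071).
r_{12} = q_1·w_2 = 2.1213.
u_2 = w_2 − 2.1213·q_1 = (1.5000, -1.5000).
‖u_2‖ = 2.1213, so q_2 = (0.7071, -0.7071).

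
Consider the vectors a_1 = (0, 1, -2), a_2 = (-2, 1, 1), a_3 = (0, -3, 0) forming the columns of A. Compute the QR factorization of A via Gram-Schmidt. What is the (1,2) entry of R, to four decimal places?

a_1 = (0, 1, -2); ‖a_1‖ = 2.2361, so q_1 = (0.0000, 0.4472, -0.8944).
r_{12} = q_1·a_2 = -0.4472.

r_{12} = -0.4472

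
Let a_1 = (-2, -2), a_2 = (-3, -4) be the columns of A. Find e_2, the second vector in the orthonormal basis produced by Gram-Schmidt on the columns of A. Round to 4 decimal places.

a_1 = (-2, -2); ‖a_1‖ = 2.8284, so e_1 = (-0.7071, -0.7071).
e_1·a_2 = (-0.7071)·(-3) + (-0.7071)·(-4) = 4.9497.
u_2 = a_2 − 4.9497·e_1 = (0.5000, -0.5000).
‖u_2‖ = 0.7071, so e_2 = (0.7071, -0.7071).

e_2 = (0.7071, -0.7071)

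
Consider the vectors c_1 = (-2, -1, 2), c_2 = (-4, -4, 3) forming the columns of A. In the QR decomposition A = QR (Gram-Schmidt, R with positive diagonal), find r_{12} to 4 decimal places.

e_1 = c_1/‖c_1‖ = (-2, -1, 2)/3.0000 = (-0.6667, -0.3333, 0.6667).
r_{12} = e_1·c_2 = 6.0000.

r_{12} = 6.0000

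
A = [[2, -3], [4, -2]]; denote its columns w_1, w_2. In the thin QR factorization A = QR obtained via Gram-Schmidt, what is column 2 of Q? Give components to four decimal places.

e_2 = (-0.8944, 0.4472)

e_1 = w_1/‖w_1‖ = (2, 4)/4.4721 = (0.4472, 0.8944).
r_{12} = e_1·w_2 = -3.1305.
u_2 = w_2 + 3.1305·e_1 = (-1.6000, 0.8000).
‖u_2‖ = 1.7889, so e_2 = (-0.8944, 0.4472).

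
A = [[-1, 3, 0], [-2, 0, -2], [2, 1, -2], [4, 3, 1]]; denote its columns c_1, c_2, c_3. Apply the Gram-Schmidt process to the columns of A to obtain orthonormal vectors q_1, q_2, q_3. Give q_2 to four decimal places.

c_1 = (-1, -2, 2, 4); ‖c_1‖ = 5.0000, so q_1 = (-0.2000, -0.4000, 0.4000, 0.8000).
q_1·c_2 = (-0.2000)·3 + (-0.4000)·0 + 0.4000·1 + 0.8000·3 = 2.2000.
u_2 = c_2 − 2.2000·q_1 = (3.4400, 0.8800, 0.1200, 1.2400).
‖u_2‖ = 3.7630, so q_2 = (0.9142, 0.2339, 0.0319, 0.3295).

q_2 = (0.9142, 0.2339, 0.0319, 0.3295)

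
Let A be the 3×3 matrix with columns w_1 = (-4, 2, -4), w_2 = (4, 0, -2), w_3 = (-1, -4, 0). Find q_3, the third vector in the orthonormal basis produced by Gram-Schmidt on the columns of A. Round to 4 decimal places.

w_1 = (-4, 2, -4); ‖w_1‖ = 6.0000, so q_1 = (-0.6667, 0.3333, -0.6667).
q_1·w_2 = (-0.6667)·4 + 0.3333·0 + (-0.6667)·(-2) = -1.3333.
u_2 = w_2 + 1.3333·q_1 = (3.1111, 0.4444, -2.8889).
‖u_2‖ = 4.2687, so q_2 = (0.7288, 0.1041, -0.6768).
q_1·w_3 = (-0.6667)·(-1) + 0.3333·(-4) + (-0.6667)·0 = -0.6667; q_2·w_3 = 0.7288·(-1) + 0.1041·(-4) + (-0.6768)·0 = -1.1453.
u_3 = w_3 + 0.6667·q_1 + 1.1453·q_2 = (-0.6098, -3.6585, -1.2195).
‖u_3‖ = 3.9043, so q_3 = (-0.1562, -0.9370, -0.3123).

q_3 = (-0.1562, -0.9370, -0.3123)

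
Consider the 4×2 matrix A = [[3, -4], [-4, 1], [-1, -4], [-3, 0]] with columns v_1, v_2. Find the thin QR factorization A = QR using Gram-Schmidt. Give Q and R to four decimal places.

q_1 = v_1/‖v_1‖ = (3, -4, -1, -3)/5.9161 = (0.5071, -0.6761, -0.1690, -0.5071).
r_{12} = q_1·v_2 = -2.0284.
u_2 = v_2 + 2.0284·q_1 = (-2.9714, -0.3714, -4.3429, -1.0286).
‖u_2‖ = 5.3745, so q_2 = (-0.5529, -0.0691, -0.8080, -0.1914).

Q = [[0.5071, -0.5529], [-0.6761, -0.0691], [-0.1690, -0.8080], [-0.5071, -0.1914]], R = [[5.9161, -2.0284], [0.0000, 5.3745]]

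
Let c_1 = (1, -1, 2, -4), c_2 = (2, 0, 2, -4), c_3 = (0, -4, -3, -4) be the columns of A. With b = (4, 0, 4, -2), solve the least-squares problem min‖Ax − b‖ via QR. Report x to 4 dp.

c_1 = (1, -1, 2, -4); ‖c_1‖ = 4.6904, so e_1 = (0.2132, -0.2132, 0.4264, -0.8528).
e_1·c_2 = 0.2132·2 + (-0.2132)·0 + 0.4264·2 + (-0.8528)·(-4) = 4.6904.
u_2 = c_2 − 4.6904·e_1 = (1.0000, 1.0000, 0.0000, 0.0000).
‖u_2‖ = 1.4142, so e_2 = (0.7071, 0.7071, 0.0000, 0.0000).
e_1·c_3 = 0.2132·0 + (-0.2132)·(-4) + 0.4264·(-3) + (-0.8528)·(-4) = 2.9848; e_2·c_3 = 0.7071·0 + 0.7071·(-4) + 0.0000·(-3) + (0.0000)·(-4) = -2.8284.
u_3 = c_3 − 2.9848·e_1 + 2.8284·e_2 = (1.3636, -1.3636, -4.2727, -1.4545).
‖u_3‖ = 4.9082, so e_3 = (0.2778, -0.2778, -0.8705, -0.2963).
Qᵀb = (4.2640, 2.8284, -1.7781).
Back-substitute: x_3 = -1.7781/4.9082 = -0.3623.
x_2 = (2.8284 + 2.8284·(-0.3623))/1.4142 = 1.2755.
x_1 = (4.2640 − 4.6904·1.2755 − 2.9848·(-0.3623))/4.6904 = -0.1358.

x = (-0.1358, 1.2755, -0.3623)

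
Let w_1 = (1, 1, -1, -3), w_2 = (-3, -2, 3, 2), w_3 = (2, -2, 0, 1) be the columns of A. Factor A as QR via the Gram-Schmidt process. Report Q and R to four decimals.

q_1 = w_1/‖w_1‖ = (1, 1, -1, -3)/3.4641 = (0.2887, 0.2887, -0.2887, -0.8660).
r_{12} = q_1·w_2 = -4.0415.
u_2 = w_2 + 4.0415·q_1 = (-1.8333, -0.8333, 1.8333, -1.5000).
‖u_2‖ = 3.1091, so q_2 = (-0.5897, -0.2680, 0.5897, -0.4825).
r_{13} = q_1·w_3 = -0.8660; r_{23} = q_2·w_3 = -1.1257.
u_3 = w_3 + 0.8660·q_1 + 1.1257·q_2 = (1.5862, -2.0517, 0.4138, -0.2931).
‖u_3‖ = 2.6425, so q_3 = (0.6003, -0.7764, 0.1566, -0.1109).

Q = [[0.2887, -0.5897, 0.6003], [0.2887, -0.2680, -0.7764], [-0.2887, 0.5897, 0.1566], [-0.8660, -0.4825, -0.1109]], R = [[3.4641, -4.0415, -0.8660], [0.0000, 3.1091, -1.1257], [0.0000, 0.0000, 2.6425]]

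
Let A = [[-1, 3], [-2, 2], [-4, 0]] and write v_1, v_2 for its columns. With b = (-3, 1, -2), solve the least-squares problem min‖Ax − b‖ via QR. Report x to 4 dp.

e_1 = v_1/‖v_1‖ = (-1, -2, -4)/4.5826 = (-0.2182, -0.4364, -0.8729).
r_{12} = e_1·v_2 = -1.5275.
u_2 = v_2 + 1.5275·e_1 = (2.6667, 1.3333, -1.3333).
‖u_2‖ = 3.2660, so e_2 = (0.8165, 0.4082, -0.4082).
Qᵀb = (1.9640, -1.2247).
Back-substitute: x_2 = -1.2247/3.2660 = -0.3750.
x_1 = (1.9640 + 1.5275·(-0.3750))/4.5826 = 0.3036.

x = (0.3036, -0.3750)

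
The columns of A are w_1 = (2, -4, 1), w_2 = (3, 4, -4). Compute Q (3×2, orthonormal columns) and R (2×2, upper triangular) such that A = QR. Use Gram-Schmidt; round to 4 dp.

Q = [[0.4364, 0.7701], [-0.8729, 0.2369], [0.2182, -0.5923]], R = [[4.5826, -3.0551], [0.0000, 5.6273]]

w_1 = (2, -4, 1); ‖w_1‖ = 4.5826, so q_1 = (0.4364, -0.8729, 0.2182).
q_1·w_2 = 0.4364·3 + (-0.8729)·4 + 0.2182·(-4) = -3.0551.
u_2 = w_2 + 3.0551·q_1 = (4.3333, 1.3333, -3.3333).
‖u_2‖ = 5.6273, so q_2 = (0.7701, 0.2369, -0.5923).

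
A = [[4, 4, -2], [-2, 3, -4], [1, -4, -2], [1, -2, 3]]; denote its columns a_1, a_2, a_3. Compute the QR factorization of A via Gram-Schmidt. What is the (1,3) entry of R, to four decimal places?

a_1 = (4, -2, 1, 1); ‖a_1‖ = 4.6904, so q_1 = (0.8528, -0.4264, 0.2132, 0.2132).
r_{13} = q_1·a_3 = 0.2132.

r_{13} = 0.2132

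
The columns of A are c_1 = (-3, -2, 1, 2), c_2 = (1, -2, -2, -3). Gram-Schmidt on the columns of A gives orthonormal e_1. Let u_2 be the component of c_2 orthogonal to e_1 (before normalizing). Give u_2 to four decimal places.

u_2 = (-0.1667, -2.7778, -1.6111, -2.2222)

c_1 = (-3, -2, 1, 2); ‖c_1‖ = 4.2426, so e_1 = (-0.7071, -0.4714, 0.2357, 0.4714).
e_1·c_2 = (-0.7071)·1 + (-0.4714)·(-2) + 0.2357·(-2) + 0.4714·(-3) = -1.6499.
u_2 = c_2 + 1.6499·e_1 = (-0.1667, -2.7778, -1.6111, -2.2222).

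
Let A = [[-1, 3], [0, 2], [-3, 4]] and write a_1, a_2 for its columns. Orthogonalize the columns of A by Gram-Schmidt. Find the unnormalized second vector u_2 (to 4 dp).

u_2 = (1.5000, 2.0000, -0.5000)

a_1 = (-1, 0, -3); ‖a_1‖ = 3.1623, so e_1 = (-0.3162, 0.0000, -0.9487).
e_1·a_2 = (-0.3162)·3 + 0.0000·2 + (-0.9487)·4 = -4.7434.
u_2 = a_2 + 4.7434·e_1 = (1.5000, 2.0000, -0.5000).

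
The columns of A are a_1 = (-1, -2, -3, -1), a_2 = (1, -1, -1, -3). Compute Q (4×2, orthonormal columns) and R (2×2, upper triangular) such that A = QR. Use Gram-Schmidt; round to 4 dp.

Q = [[-0.2582, 0.4963], [-0.5164, -0.0226], [-0.7746, 0.1354], [-0.2582, -0.8572]], R = [[3.8730, 1.8074], [0.0000, 2.9552]]

a_1 = (-1, -2, -3, -1); ‖a_1‖ = 3.8730, so q_1 = (-0.2582, -0.5164, -0.7746, -0.2582).
q_1·a_2 = (-0.2582)·1 + (-0.5164)·(-1) + (-0.7746)·(-1) + (-0.2582)·(-3) = 1.8074.
u_2 = a_2 − 1.8074·q_1 = (1.4667, -0.0667, 0.4000, -2.5333).
‖u_2‖ = 2.9552, so q_2 = (0.4963, -0.0226, 0.1354, -0.8572).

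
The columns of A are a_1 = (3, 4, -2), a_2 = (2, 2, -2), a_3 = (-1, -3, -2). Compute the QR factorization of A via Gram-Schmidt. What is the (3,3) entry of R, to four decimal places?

a_1 = (3, 4, -2); ‖a_1‖ = 5.3852, so e_1 = (0.5571, 0.7428, -0.3714).
e_1·a_2 = 0.5571·2 + 0.7428·2 + (-0.3714)·(-2) = 3.3425.
u_2 = a_2 − 3.3425·e_1 = (0.1379, -0.4828, -0.7586).
‖u_2‖ = 0.9097, so e_2 = (0.1516, -0.5307, -0.8339).
e_1·a_3 = 0.5571·(-1) + 0.7428·(-3) + (-0.3714)·(-2) = -2.0426; e_2·a_3 = 0.1516·(-1) + (-0.5307)·(-3) + (-0.8339)·(-2) = 3.1082.
u_3 = a_3 + 2.0426·e_1 − 3.1082·e_2 = (-0.3333, 0.1667, -0.1667).
r_{33} = ‖u_3‖ = 0.4082.

r_{33} = 0.4082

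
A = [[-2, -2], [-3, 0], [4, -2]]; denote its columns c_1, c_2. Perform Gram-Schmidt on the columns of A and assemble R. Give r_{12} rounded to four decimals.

c_1 = (-2, -3, 4); ‖c_1‖ = 5.3852, so q_1 = (-0.3714, -0.5571, 0.7428).
r_{12} = q_1·c_2 = -0.7428.

r_{12} = -0.7428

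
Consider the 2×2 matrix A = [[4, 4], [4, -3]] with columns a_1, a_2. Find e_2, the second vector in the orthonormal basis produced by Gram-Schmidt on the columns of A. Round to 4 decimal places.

e_2 = (0.7071, -0.7071)

a_1 = (4, 4); ‖a_1‖ = 5.6569, so e_1 = (0.7071, 0.7071).
e_1·a_2 = 0.7071·4 + 0.7071·(-3) = 0.7071.
u_2 = a_2 − 0.7071·e_1 = (3.5000, -3.5000).
‖u_2‖ = 4.9497, so e_2 = (0.7071, -0.7071).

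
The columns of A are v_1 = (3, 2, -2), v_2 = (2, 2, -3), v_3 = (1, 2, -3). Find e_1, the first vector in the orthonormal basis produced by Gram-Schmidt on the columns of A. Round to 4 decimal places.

v_1 = (3, 2, -2); ‖v_1‖ = 4.1231, so e_1 = (0.7276, 0.4851, -0.4851).

e_1 = (0.7276, 0.4851, -0.4851)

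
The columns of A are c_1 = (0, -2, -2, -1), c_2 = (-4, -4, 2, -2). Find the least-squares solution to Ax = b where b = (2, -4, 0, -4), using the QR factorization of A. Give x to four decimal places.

c_1 = (0, -2, -2, -1); ‖c_1‖ = 3.0000, so e_1 = (0.0000, -0.6667, -0.6667, -0.3333).
e_1·c_2 = 0.0000·(-4) + (-0.6667)·(-4) + (-0.6667)·2 + (-0.3333)·(-2) = 2.0000.
u_2 = c_2 − 2.0000·e_1 = (-4.0000, -2.6667, 3.3333, -1.3333).
‖u_2‖ = 6.0000, so e_2 = (-0.6667, -0.4444, 0.5556, -0.2222).
Qᵀb = (4.0000, 1.3333).
Back-substitute: x_2 = 1.3333/6.0000 = 0.2222.
x_1 = (4.0000 − 2.0000·0.2222)/3.0000 = 1.1852.

x = (1.1852, 0.2222)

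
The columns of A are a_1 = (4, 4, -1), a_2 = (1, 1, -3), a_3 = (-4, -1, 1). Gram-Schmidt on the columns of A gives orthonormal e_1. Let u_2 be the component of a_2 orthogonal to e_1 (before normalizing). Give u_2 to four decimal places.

u_2 = (-0.3333, -0.3333, -2.6667)

a_1 = (4, 4, -1); ‖a_1‖ = 5.7446, so e_1 = (0.6963, 0.6963, -0.1741).
e_1·a_2 = 0.6963·1 + 0.6963·1 + (-0.1741)·(-3) = 1.9149.
u_2 = a_2 − 1.9149·e_1 = (-0.3333, -0.3333, -2.6667).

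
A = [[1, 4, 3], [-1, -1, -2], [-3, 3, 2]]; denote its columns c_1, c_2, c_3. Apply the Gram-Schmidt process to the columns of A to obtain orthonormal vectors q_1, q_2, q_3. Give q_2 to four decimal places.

q_2 = (0.8808, -0.2752, 0.3853)

c_1 = (1, -1, -3); ‖c_1‖ = 3.3166, so q_1 = (0.3015, -0.3015, -0.9045).
q_1·c_2 = 0.3015·4 + (-0.3015)·(-1) + (-0.9045)·3 = -1.2060.
u_2 = c_2 + 1.2060·q_1 = (4.3636, -1.3636, 1.9091).
‖u_2‖ = 4.9543, so q_2 = (0.8808, -0.2752, 0.3853).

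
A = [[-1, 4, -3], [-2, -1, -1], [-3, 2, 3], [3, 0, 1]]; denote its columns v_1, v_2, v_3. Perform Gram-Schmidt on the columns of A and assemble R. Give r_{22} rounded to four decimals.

r_{22} = 4.2682

q_1 = v_1/‖v_1‖ = (-1, -2, -3, 3)/4.7958 = (-0.2085, -0.4170, -0.6255, 0.6255).
r_{12} = q_1·v_2 = -1.6681.
u_2 = v_2 + 1.6681·q_1 = (3.6522, -1.6957, 0.9565, 1.0435).
r_{22} = ‖u_2‖ = 4.2682.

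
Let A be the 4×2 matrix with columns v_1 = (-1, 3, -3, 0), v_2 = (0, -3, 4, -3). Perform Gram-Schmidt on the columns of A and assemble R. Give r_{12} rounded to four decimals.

r_{12} = -4.8177

v_1 = (-1, 3, -3, 0); ‖v_1‖ = 4.3589, so e_1 = (-0.2294, 0.6882, -0.6882, 0.0000).
r_{12} = e_1·v_2 = -4.8177.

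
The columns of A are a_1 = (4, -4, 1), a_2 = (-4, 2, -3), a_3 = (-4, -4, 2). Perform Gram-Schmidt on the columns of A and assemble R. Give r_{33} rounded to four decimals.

q_1 = a_1/‖a_1‖ = (4, -4, 1)/5.7446 = (0.6963, -0.6963, 0.1741).
r_{12} = q_1·a_2 = -4.7001.
u_2 = a_2 + 4.7001·q_1 = (-0.7273, -1.2727, -2.1818).
‖u_2‖ = 2.6285, so q_2 = (-0.2767, -0.4842, -0.8301).
r_{13} = q_1·a_3 = 0.3482; r_{23} = q_2·a_3 = 1.3834.
u_3 = a_3 − 0.3482·q_1 − 1.3834·q_2 = (-3.8596, -3.0877, 3.0877).
r_{33} = ‖u_3‖ = 5.8279.

r_{33} = 5.8279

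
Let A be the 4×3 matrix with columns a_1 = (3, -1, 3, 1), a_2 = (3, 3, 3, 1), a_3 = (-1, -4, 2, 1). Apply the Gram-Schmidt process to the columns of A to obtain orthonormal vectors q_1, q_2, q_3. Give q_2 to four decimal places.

q_2 = (0.1539, 0.9747, 0.1539, 0.0513)

a_1 = (3, -1, 3, 1); ‖a_1‖ = 4.4721, so q_1 = (0.6708, -0.2236, 0.6708, 0.2236).
q_1·a_2 = 0.6708·3 + (-0.2236)·3 + 0.6708·3 + 0.2236·1 = 3.5777.
u_2 = a_2 − 3.5777·q_1 = (0.6000, 3.8000, 0.6000, 0.2000).
‖u_2‖ = 3.8987, so q_2 = (0.1539, 0.9747, 0.1539, 0.0513).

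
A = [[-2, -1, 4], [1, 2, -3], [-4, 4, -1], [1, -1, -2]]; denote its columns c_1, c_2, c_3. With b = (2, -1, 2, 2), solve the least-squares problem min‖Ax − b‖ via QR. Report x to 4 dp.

x = (-1.7199, -1.4273, -0.9202)

c_1 = (-2, 1, -4, 1); ‖c_1‖ = 4.6904, so e_1 = (-0.4264, 0.2132, -0.8528, 0.2132).
e_1·c_2 = (-0.4264)·(-1) + 0.2132·2 + (-0.8528)·4 + 0.2132·(-1) = -2.7716.
u_2 = c_2 + 2.7716·e_1 = (-2.1818, 2.5909, 1.6364, -0.4091).
‖u_2‖ = 3.7839, so e_2 = (-0.5766, 0.6847, 0.4324, -0.1081).
e_1·c_3 = (-0.4264)·4 + 0.2132·(-3) + (-0.8528)·(-1) + 0.2132·(-2) = -1.9188; e_2·c_3 = (-0.5766)·4 + 0.6847·(-3) + 0.4324·(-1) + (-0.1081)·(-2) = -4.5768.
u_3 = c_3 + 1.9188·e_1 + 4.5768·e_2 = (0.5429, 0.5429, -0.6571, -2.0857).
‖u_3‖ = 2.3176, so e_3 = (0.2342, 0.2342, -0.2835, -0.8999).
Qᵀb = (-2.3452, -1.1892, -2.1327).
Back-substitute: x_3 = -2.1327/2.3176 = -0.9202.
x_2 = (-1.1892 + 4.5768·(-0.9202))/3.7839 = -1.4273.
x_1 = (-2.3452 + 2.7716·(-1.4273) + 1.9188·(-0.9202))/4.6904 = -1.7199.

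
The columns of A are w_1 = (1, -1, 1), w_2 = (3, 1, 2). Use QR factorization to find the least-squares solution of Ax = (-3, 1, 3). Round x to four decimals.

q_1 = w_1/‖w_1‖ = (1, -1, 1)/1.7321 = (0.5774, -0.5774, 0.5774).
r_{12} = q_1·w_2 = 2.3094.
u_2 = w_2 − 2.3094·q_1 = (1.6667, 2.3333, 0.6667).
‖u_2‖ = 2.9439, so q_2 = (0.5661, 0.7926, 0.2265).
Qᵀb = (-0.5774, -0.2265).
Back-substitute: x_2 = -0.2265/2.9439 = -0.0769.
x_1 = (-0.5774 − 2.3094·(-0.0769))/1.7321 = -0.2308.

x = (-0.2308, -0.0769)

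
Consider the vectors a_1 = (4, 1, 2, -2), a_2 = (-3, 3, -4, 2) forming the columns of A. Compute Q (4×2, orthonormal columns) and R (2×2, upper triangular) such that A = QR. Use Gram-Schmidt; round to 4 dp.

a_1 = (4, 1, 2, -2); ‖a_1‖ = 5.0000, so q_1 = (0.8000, 0.2000, 0.4000, -0.4000).
q_1·a_2 = 0.8000·(-3) + 0.2000·3 + 0.4000·(-4) + (-0.4000)·2 = -4.2000.
u_2 = a_2 + 4.2000·q_1 = (0.3600, 3.8400, -2.3200, 0.3200).
‖u_2‖ = 4.5122, so q_2 = (0.0798, 0.8510, -0.5142, 0.0709).

Q = [[0.8000, 0.0798], [0.2000, 0.8510], [0.4000, -0.5142], [-0.4000, 0.0709]], R = [[5.0000, -4.2000], [0.0000, 4.5122]]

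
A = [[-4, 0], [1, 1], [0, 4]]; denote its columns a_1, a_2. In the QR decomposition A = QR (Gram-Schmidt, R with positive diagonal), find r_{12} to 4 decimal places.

r_{12} = 0.2425

a_1 = (-4, 1, 0); ‖a_1‖ = 4.1231, so q_1 = (-0.9701, 0.2425, 0.0000).
r_{12} = q_1·a_2 = 0.2425.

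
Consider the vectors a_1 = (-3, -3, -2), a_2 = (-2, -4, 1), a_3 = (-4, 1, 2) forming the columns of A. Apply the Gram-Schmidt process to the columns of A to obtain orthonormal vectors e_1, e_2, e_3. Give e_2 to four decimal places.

a_1 = (-3, -3, -2); ‖a_1‖ = 4.6904, so e_1 = (-0.6396, -0.6396, -0.4264).
e_1·a_2 = (-0.6396)·(-2) + (-0.6396)·(-4) + (-0.4264)·1 = 3.4112.
u_2 = a_2 − 3.4112·e_1 = (0.1818, -1.8182, 2.4545).
‖u_2‖ = 3.0600, so e_2 = (0.0594, -0.5942, 0.8021).

e_2 = (0.0594, -0.5942, 0.8021)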